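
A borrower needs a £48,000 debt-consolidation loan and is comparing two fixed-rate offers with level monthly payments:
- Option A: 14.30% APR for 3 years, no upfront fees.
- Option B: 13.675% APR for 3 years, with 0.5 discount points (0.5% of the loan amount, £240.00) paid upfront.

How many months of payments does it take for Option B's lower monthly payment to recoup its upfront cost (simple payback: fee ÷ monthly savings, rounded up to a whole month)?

17 months

Option A: at 14.30% the monthly rate is 0.0119167, so the payment is 48,000 × 0.0119167 / (1 − 1.0119167^−36) = £1,647.53.
Option B: at 13.675% the monthly rate is 0.0113958, so the payment is 48,000 × 0.0113958 / (1 − 1.0113958^−36) = £1,632.96.
Monthly savings = £1,647.53 − £1,632.96 = £14.57.
Break-even = £240.00 / £14.57 = 16.47 → 17 months.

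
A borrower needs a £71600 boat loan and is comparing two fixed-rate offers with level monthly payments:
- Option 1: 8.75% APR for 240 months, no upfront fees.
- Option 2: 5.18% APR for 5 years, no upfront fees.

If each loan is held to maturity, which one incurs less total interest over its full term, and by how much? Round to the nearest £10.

Option 1: monthly rate = 8.75%/12 = 0.0072917; payment = 71,600 × 0.0072917 / (1 − (1+0.0072917)^−240) = £632.74.
Total interest on Option 1 = 240 × £632.74 − £71,600 = £80,257.60.
Option 2: at 5.18% the monthly rate is 0.0043167, so the payment is 71,600 × 0.0043167 / (1 − 1.0043167^−60) = £1,357.09.
Total interest on Option 2 = 60 × £1,357.09 − £71,600 = £9,825.40.
Option 2 is lower by £70,432.20.

Option 2 by £70,430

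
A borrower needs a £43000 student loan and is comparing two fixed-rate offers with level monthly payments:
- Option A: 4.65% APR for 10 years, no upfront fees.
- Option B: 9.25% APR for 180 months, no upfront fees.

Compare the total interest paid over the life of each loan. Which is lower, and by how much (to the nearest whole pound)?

Option A by £25,808

Option A: monthly rate = 4.65%/12 = 0.0038750; payment = 43,000 × 0.0038750 / (1 − (1+0.0038750)^−120) = £448.76.
Total interest on Option A = 120 × £448.76 − £43,000 = £10,851.20.
Option B: at 9.25% the monthly rate is 0.0077083, so the payment is 43,000 × 0.0077083 / (1 − 1.0077083^−180) = £442.55.
Total interest on Option B = 180 × £442.55 − £43,000 = £36,659.00.
Option A is lower by £25,807.80.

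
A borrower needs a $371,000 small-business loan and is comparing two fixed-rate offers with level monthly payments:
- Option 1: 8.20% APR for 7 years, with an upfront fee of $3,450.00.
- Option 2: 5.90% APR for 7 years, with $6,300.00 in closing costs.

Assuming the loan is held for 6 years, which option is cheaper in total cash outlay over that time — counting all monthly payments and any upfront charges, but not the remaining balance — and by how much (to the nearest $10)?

Option 1: monthly rate = 8.2%/12 = 0.0068333; payment = 371,000 × 0.0068333 / (1 − (1+0.0068333)^−84) = $5,819.52.
Option 2: monthly rate = 5.9%/12 = 0.0049167; payment = 371,000 × 0.0049167 / (1 − (1+0.0049167)^−84) = $5,402.01.
Over 72 months: Option 1 costs 72 × $5,819.52 + $3,450.00 = $422,455.44; Option 2 costs 72 × $5,402.01 + $6,300.00 = $395,244.72.
Option 2 is cheaper by $422,455.44 − $395,244.72 = $27,210.72.

Option 2 by $27,210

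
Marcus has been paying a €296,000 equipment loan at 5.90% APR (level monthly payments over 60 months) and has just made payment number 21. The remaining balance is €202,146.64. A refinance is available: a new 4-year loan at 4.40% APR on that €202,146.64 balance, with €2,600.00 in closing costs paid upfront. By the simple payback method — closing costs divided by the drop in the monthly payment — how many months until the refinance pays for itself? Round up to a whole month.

3 months

Current payment = 296,000 × 5.9%/12 / (1 − (1+0.0049167)^−60) = €5,708.76.
Refinanced payment = 202,146.64 × 0.0036667 / (1 − (1+0.0036667)^−48) = €4,600.55.
Monthly savings = €5,708.76 − €4,600.55 = €1,108.21.
Break-even = €2,600.00 / €1,108.21 = 2.35 → 3 months.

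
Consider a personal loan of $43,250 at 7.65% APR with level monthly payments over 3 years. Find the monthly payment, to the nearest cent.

$1,348.33

At 7.65% the monthly rate is 0.0063750, so the payment is 43,250 × 0.0063750 / (1 − 1.0063750^−36) = $1,348.33.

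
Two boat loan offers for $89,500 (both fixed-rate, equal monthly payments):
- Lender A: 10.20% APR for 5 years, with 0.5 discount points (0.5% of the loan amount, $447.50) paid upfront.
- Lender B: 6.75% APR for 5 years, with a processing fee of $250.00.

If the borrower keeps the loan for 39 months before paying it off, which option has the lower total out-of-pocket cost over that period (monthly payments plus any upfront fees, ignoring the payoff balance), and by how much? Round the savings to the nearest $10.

Lender A: monthly rate = 10.2%/12 = 0.0085000; payment = 89,500 × 0.0085000 / (1 − (1+0.0085000)^−60) = $1,910.43.
Lender B: monthly rate = 6.75%/12 = 0.0056250; payment = 89,500 × 0.0056250 / (1 − (1+0.0056250)^−60) = $1,761.67.
Over 39 months: Lender A costs 39 × $1,910.43 + $447.50 = $74,954.27; Lender B costs 39 × $1,761.67 + $250.00 = $68,955.13.
Lender B is cheaper by $74,954.27 − $68,955.13 = $5,999.14.

Lender B by $6,000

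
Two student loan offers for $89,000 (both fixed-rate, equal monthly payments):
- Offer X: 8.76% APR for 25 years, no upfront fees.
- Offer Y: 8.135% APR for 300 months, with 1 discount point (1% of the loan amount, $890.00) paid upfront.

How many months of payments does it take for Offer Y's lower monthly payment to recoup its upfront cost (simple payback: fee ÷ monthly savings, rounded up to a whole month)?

Offer X: monthly rate = 8.76%/12 = 0.0073000; payment = 89,000 × 0.0073000 / (1 − (1+0.0073000)^−300) = $732.31.
Offer Y: at 8.135% the monthly rate is 0.0067792, so the payment is 89,000 × 0.0067792 / (1 − 1.0067792^−300) = $694.89.
Monthly savings = $732.31 − $694.89 = $37.42.
Break-even = $890.00 / $37.42 = 23.78 → 24 months.

24 months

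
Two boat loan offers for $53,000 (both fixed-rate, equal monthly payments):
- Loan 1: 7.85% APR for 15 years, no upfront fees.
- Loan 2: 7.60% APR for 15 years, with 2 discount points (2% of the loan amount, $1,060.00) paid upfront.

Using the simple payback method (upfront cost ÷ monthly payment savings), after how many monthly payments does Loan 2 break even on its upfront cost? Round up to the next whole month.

Loan 1: at 7.85% the monthly rate is 0.0065417, so the payment is 53,000 × 0.0065417 / (1 − 1.0065417^−180) = $501.92.
Loan 2: monthly rate = 7.6%/12 = 0.0063333; payment = 53,000 × 0.0063333 / (1 − (1+0.0063333)^−180) = $494.33.
Monthly savings = $501.92 − $494.33 = $7.59.
Break-even = $1,060.00 / $7.59 = 139.66 → 140 months.

140 months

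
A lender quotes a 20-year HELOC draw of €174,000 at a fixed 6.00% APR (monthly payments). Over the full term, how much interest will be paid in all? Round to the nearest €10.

€125,180

Monthly rate = 6%/12 = 0.0050000; payment = 174,000 × 0.0050000 / (1 − (1+0.0050000)^−240) = €1,246.59.
Total paid = 240 × €1,246.59 = €299,181.60; interest = €299,181.60 − €174,000 = €125,181.60.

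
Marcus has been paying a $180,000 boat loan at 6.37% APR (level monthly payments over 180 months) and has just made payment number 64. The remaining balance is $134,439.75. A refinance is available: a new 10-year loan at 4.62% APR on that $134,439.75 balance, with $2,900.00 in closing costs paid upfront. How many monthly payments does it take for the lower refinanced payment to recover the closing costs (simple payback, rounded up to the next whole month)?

19 months

Current payment = 180,000 × 6.37%/12 / (1 − (1+0.0053083)^−180) = $1,555.16.
Refinanced payment = 134,439.75 × 0.0038500 / (1 − (1+0.0038500)^−120) = $1,401.10.
Monthly savings = $1,555.16 − $1,401.10 = $154.06.
Break-even = $2,900.00 / $154.06 = 18.82 → 19 months.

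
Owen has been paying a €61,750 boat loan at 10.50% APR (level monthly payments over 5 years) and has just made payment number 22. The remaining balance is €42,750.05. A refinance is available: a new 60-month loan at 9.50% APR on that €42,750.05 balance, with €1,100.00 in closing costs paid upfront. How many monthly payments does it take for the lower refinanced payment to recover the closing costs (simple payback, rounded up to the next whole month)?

Current payment = 61,750 × 10.5%/12 / (1 − (1+0.0087500)^−60) = €1,327.25.
Refinanced payment = 42,750.05 × 0.0079167 / (1 − (1+0.0079167)^−60) = €897.83.
Monthly savings = €1,327.25 − €897.83 = €429.42.
Break-even = €1,100.00 / €429.42 = 2.56 → 3 months.

3 months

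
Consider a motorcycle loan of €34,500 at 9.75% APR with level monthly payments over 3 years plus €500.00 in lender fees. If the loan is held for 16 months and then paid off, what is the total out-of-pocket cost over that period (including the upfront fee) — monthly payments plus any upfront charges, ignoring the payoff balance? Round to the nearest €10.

€18,250

At 9.75% the monthly rate is 0.0081250, so the payment is 34,500 × 0.0081250 / (1 − 1.0081250^−36) = €1,109.17.
Total outlay = 16 × €1,109.17 + €500.00 = €18,246.72.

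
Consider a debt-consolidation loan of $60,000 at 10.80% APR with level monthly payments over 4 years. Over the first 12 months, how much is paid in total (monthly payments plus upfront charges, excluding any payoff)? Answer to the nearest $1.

At 10.80% the monthly rate is 0.0090000, so the payment is 60,000 × 0.0090000 / (1 − 1.0090000^−48) = $1,544.91.
Total outlay = 12 × $1,544.91 = $18,538.92.

$18,539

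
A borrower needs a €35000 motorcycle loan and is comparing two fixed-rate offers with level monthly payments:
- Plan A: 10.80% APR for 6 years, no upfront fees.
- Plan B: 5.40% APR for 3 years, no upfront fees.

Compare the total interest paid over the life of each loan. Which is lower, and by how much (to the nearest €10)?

Plan B by €9,720

Plan A: monthly rate = 10.8%/12 = 0.0090000; payment = 35,000 × 0.0090000 / (1 − (1+0.0090000)^−72) = €662.61.
Total interest on Plan A = 72 × €662.61 − €35,000 = €12,707.92.
Plan B: at 5.40% the monthly rate is 0.0045000, so the payment is 35,000 × 0.0045000 / (1 − 1.0045000^−36) = €1,055.28.
Total interest on Plan B = 36 × €1,055.28 − €35,000 = €2,990.08.
Plan B is lower by €9,717.84.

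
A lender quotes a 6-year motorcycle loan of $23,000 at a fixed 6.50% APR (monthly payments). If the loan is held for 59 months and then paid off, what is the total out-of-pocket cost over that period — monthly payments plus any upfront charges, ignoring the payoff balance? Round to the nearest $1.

$22,811

At 6.50% the monthly rate is 0.0054167, so the payment is 23,000 × 0.0054167 / (1 − 1.0054167^−72) = $386.63.
Total outlay = 59 × $386.63 = $22,811.17.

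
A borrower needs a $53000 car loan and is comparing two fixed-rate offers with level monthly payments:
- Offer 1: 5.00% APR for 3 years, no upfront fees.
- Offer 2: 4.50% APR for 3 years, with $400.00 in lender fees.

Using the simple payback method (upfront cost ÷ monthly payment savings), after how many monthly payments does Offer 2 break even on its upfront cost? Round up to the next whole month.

Offer 1: at 5.00% the monthly rate is 0.0041667, so the payment is 53,000 × 0.0041667 / (1 − 1.0041667^−36) = $1,588.46.
Offer 2: monthly rate = 4.5%/12 = 0.0037500; payment = 53,000 × 0.0037500 / (1 − (1+0.0037500)^−36) = $1,576.59.
Monthly savings = $1,588.46 − $1,576.59 = $11.87.
Break-even = $400.00 / $11.87 = 33.70 → 34 months.

34 months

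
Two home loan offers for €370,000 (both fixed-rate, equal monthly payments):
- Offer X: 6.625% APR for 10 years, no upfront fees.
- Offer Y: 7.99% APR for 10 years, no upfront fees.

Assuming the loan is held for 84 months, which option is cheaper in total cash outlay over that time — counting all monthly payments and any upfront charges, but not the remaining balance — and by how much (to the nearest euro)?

Offer X by €22,035

Offer X: monthly rate = 6.625%/12 = 0.0055208; payment = 370,000 × 0.0055208 / (1 − (1+0.0055208)^−120) = €4,224.85.
Offer Y: at 7.99% the monthly rate is 0.0066583, so the payment is 370,000 × 0.0066583 / (1 − 1.0066583^−120) = €4,487.17.
Over 84 months: Offer X costs 84 × €4,224.85 = €354,887.40; Offer Y costs 84 × €4,487.17 = €376,922.28.
Offer X is cheaper by €376,922.28 − €354,887.40 = €22,034.88.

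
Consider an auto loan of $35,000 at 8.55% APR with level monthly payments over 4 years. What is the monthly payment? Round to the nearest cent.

$863.52

At 8.55% the monthly rate is 0.0071250, so the payment is 35,000 × 0.0071250 / (1 − 1.0071250^−48) = $863.52.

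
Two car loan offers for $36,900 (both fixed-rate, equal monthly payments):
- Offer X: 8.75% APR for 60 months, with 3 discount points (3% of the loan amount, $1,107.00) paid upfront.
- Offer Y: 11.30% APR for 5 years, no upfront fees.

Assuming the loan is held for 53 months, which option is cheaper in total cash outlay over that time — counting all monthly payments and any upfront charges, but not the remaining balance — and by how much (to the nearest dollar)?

Offer X by $1,348

Offer X: at 8.75% the monthly rate is 0.0072917, so the payment is 36,900 × 0.0072917 / (1 − 1.0072917^−60) = $761.51.
Offer Y: at 11.30% the monthly rate is 0.0094167, so the payment is 36,900 × 0.0094167 / (1 − 1.0094167^−60) = $807.83.
Over 53 months: Offer X costs 53 × $761.51 + $1,107.00 = $41,467.03; Offer Y costs 53 × $807.83 = $42,814.99.
Offer X is cheaper by $42,814.99 − $41,467.03 = $1,347.96.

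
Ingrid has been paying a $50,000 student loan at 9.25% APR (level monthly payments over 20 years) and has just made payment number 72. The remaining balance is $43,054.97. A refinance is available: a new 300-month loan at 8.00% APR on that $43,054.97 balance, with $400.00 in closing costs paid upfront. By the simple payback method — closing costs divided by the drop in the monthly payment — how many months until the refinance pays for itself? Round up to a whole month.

Current payment = 50,000 × 9.25%/12 / (1 − (1+0.0077083)^−240) = $457.93.
Refinanced payment = 43,054.97 × 0.0066667 / (1 − (1+0.0066667)^−300) = $332.31.
Monthly savings = $457.93 − $332.31 = $125.62.
Break-even = $400.00 / $125.62 = 3.18 → 4 months.

4 months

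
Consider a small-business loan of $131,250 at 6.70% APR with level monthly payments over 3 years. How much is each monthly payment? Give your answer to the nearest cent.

$4,034.64

Monthly rate = 6.7%/12 = 0.0055833; payment = 131,250 × 0.0055833 / (1 − (1+0.0055833)^−36) = $4,034.64.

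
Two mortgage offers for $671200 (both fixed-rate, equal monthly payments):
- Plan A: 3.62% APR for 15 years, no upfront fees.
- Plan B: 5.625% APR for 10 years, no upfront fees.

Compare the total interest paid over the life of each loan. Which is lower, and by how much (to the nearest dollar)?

Plan A: at 3.62% the monthly rate is 0.0030167, so the payment is 671,200 × 0.0030167 / (1 − 1.0030167^−180) = $4,837.94.
Total interest on Plan A = 180 × $4,837.94 − $671,200 = $199,629.20.
Plan B: at 5.625% the monthly rate is 0.0046875, so the payment is 671,200 × 0.0046875 / (1 − 1.0046875^−120) = $7,325.93.
Total interest on Plan B = 120 × $7,325.93 − $671,200 = $207,911.60.
Plan A is lower by $8,282.40.

Plan A by $8,282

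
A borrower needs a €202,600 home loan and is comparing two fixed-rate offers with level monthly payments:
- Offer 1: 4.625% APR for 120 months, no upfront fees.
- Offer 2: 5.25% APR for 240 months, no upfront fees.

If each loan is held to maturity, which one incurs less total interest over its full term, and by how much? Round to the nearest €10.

Offer 1 by €74,220

Offer 1: at 4.625% the monthly rate is 0.0038542, so the payment is 202,600 × 0.0038542 / (1 − 1.0038542^−120) = €2,111.94.
Total interest on Offer 1 = 120 × €2,111.94 − €202,600 = €50,832.80.
Offer 2: monthly rate = 5.25%/12 = 0.0043750; payment = 202,600 × 0.0043750 / (1 − (1+0.0043750)^−240) = €1,365.21.
Total interest on Offer 2 = 240 × €1,365.21 − €202,600 = €125,050.40.
Offer 1 is lower by €74,217.60.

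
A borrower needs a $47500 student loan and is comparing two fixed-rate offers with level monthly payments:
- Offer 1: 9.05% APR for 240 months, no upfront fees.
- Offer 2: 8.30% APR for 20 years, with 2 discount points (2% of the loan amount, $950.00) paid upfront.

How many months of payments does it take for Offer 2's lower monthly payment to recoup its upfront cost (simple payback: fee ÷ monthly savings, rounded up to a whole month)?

42 months

Offer 1: monthly rate = 9.05%/12 = 0.0075417; payment = 47,500 × 0.0075417 / (1 − (1+0.0075417)^−240) = $428.90.
Offer 2: monthly rate = 8.3%/12 = 0.0069167; payment = 47,500 × 0.0069167 / (1 − (1+0.0069167)^−240) = $406.22.
Monthly savings = $428.90 − $406.22 = $22.68.
Break-even = $950.00 / $22.68 = 41.89 → 42 months.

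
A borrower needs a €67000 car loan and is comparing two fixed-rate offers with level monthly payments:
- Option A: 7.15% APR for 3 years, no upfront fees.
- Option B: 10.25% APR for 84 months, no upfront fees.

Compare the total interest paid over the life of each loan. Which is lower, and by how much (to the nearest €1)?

Option A by €19,519

Option A: monthly rate = 7.15%/12 = 0.0059583; payment = 67,000 × 0.0059583 / (1 − (1+0.0059583)^−36) = €2,073.36.
Total interest on Option A = 36 × €2,073.36 − €67,000 = €7,640.96.
Option B: at 10.25% the monthly rate is 0.0085417, so the payment is 67,000 × 0.0085417 / (1 − 1.0085417^−84) = €1,120.95.
Total interest on Option B = 84 × €1,120.95 − €67,000 = €27,159.80.
Option A is lower by €19,518.84.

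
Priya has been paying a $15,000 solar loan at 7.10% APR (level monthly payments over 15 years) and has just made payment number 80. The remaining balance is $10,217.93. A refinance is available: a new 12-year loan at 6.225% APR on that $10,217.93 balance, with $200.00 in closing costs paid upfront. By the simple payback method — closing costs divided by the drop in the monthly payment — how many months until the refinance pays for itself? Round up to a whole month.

6 months

Current payment = 15,000 × 7.1%/12 / (1 − (1+0.0059167)^−180) = $135.66.
Refinanced payment = 10,217.93 × 0.0051875 / (1 − (1+0.0051875)^−144) = $100.91.
Monthly savings = $135.66 − $100.91 = $34.75.
Break-even = $200.00 / $34.75 = 5.76 → 6 months.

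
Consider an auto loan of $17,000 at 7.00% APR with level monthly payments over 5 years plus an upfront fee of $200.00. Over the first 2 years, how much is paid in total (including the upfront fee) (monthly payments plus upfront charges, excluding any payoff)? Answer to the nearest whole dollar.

$8,279

Monthly rate = 7%/12 = 0.0058333; payment = 17,000 × 0.0058333 / (1 − (1+0.0058333)^−60) = $336.62.
Total outlay = 24 × $336.62 + $200.00 = $8,278.88.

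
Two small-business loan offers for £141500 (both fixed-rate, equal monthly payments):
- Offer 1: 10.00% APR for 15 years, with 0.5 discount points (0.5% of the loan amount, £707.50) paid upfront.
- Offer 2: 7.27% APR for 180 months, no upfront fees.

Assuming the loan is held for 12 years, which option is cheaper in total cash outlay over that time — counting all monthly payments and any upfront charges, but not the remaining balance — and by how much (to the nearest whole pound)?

Offer 2 by £33,434

Offer 1: monthly rate = 10%/12 = 0.0083333; payment = 141,500 × 0.0083333 / (1 − (1+0.0083333)^−180) = £1,520.57.
Offer 2: monthly rate = 7.27%/12 = 0.0060583; payment = 141,500 × 0.0060583 / (1 − (1+0.0060583)^−180) = £1,293.30.
Over 144 months: Offer 1 costs 144 × £1,520.57 + £707.50 = £219,669.58; Offer 2 costs 144 × £1,293.30 = £186,235.20.
Offer 2 is cheaper by £219,669.58 − £186,235.20 = £33,434.38.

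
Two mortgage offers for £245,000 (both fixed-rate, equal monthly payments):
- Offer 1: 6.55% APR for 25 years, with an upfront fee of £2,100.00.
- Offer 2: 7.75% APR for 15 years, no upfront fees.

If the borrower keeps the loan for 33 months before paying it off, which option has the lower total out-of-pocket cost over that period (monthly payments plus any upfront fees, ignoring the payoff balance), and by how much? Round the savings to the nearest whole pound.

Offer 1: monthly rate = 6.55%/12 = 0.0054583; payment = 245,000 × 0.0054583 / (1 − (1+0.0054583)^−300) = £1,661.92.
Offer 2: at 7.75% the monthly rate is 0.0064583, so the payment is 245,000 × 0.0064583 / (1 − 1.0064583^−180) = £2,306.13.
Over 33 months: Offer 1 costs 33 × £1,661.92 + £2,100.00 = £56,943.36; Offer 2 costs 33 × £2,306.13 = £76,102.29.
Offer 1 is cheaper by £76,102.29 − £56,943.36 = £19,158.93.

Offer 1 by £19,159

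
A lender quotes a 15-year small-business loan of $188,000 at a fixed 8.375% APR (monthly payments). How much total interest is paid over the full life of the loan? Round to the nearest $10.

$142,760

At 8.375% the monthly rate is 0.0069792, so the payment is 188,000 × 0.0069792 / (1 − 1.0069792^−180) = $1,837.56.
Total paid = 180 × $1,837.56 = $330,760.80; interest = $330,760.80 − $188,000 = $142,760.80.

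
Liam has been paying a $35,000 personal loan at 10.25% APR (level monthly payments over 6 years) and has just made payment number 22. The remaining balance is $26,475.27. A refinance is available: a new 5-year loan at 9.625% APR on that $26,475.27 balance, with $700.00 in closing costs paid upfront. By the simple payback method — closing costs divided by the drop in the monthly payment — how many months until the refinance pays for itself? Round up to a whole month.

8 months

Current payment = 35,000 × 10.25%/12 / (1 − (1+0.0085417)^−72) = $652.83.
Refinanced payment = 26,475.27 × 0.0080208 / (1 − (1+0.0080208)^−60) = $557.65.
Monthly savings = $652.83 − $557.65 = $95.18.
Break-even = $700.00 / $95.18 = 7.35 → 8 months.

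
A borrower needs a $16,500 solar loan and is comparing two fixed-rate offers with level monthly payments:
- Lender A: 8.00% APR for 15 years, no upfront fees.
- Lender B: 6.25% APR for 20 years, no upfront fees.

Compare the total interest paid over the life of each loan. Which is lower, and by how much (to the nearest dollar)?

Lender A by $562

Lender A: monthly rate = 8%/12 = 0.0066667; payment = 16,500 × 0.0066667 / (1 − (1+0.0066667)^−180) = $157.68.
Total interest on Lender A = 180 × $157.68 − $16,500 = $11,882.40.
Lender B: monthly rate = 6.25%/12 = 0.0052083; payment = 16,500 × 0.0052083 / (1 − (1+0.0052083)^−240) = $120.60.
Total interest on Lender B = 240 × $120.60 − $16,500 = $12,444.00.
Lender A is lower by $561.60.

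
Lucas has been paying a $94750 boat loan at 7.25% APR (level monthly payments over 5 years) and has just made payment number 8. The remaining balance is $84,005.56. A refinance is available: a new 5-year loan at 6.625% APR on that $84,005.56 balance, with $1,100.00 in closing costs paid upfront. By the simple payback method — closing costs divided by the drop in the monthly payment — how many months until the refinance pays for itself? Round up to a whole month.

Current payment = 94,750 × 7.25%/12 / (1 − (1+0.0060417)^−60) = $1,887.36.
Refinanced payment = 84,005.56 × 0.0055208 / (1 − (1+0.0055208)^−60) = $1,648.59.
Monthly savings = $1,887.36 − $1,648.59 = $238.77.
Break-even = $1,100.00 / $238.77 = 4.61 → 5 months.

5 months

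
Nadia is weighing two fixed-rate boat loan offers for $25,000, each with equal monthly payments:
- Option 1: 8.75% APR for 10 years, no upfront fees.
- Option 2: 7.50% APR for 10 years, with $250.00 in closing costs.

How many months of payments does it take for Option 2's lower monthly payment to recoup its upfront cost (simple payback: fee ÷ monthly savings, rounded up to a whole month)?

Option 1: monthly rate = 8.75%/12 = 0.0072917; payment = 25,000 × 0.0072917 / (1 − (1+0.0072917)^−120) = $313.32.
Option 2: monthly rate = 7.5%/12 = 0.0062500; payment = 25,000 × 0.0062500 / (1 − (1+0.0062500)^−120) = $296.75.
Monthly savings = $313.32 − $296.75 = $16.57.
Break-even = $250.00 / $16.57 = 15.09 → 16 months.

16 months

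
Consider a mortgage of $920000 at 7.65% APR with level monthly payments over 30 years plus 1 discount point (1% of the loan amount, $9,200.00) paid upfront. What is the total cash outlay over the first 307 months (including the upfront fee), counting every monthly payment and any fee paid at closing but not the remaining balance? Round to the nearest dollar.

$2,013,152

At 7.65% the monthly rate is 0.0063750, so the payment is 920,000 × 0.0063750 / (1 − 1.0063750^−360) = $6,527.53.
Total outlay = 307 × $6,527.53 + $9,200.00 = $2,013,151.71.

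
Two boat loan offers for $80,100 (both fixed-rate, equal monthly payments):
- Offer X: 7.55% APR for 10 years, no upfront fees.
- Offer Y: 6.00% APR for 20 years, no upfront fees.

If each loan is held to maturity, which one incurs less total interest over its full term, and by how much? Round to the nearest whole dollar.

Offer X: at 7.55% the monthly rate is 0.0062917, so the payment is 80,100 × 0.0062917 / (1 − 1.0062917^−120) = $952.89.
Total interest on Offer X = 120 × $952.89 − $80,100 = $34,246.80.
Offer Y: monthly rate = 6%/12 = 0.0050000; payment = 80,100 × 0.0050000 / (1 − (1+0.0050000)^−240) = $573.86.
Total interest on Offer Y = 240 × $573.86 − $80,100 = $57,626.40.
Offer X is lower by $23,379.60.

Offer X by $23,380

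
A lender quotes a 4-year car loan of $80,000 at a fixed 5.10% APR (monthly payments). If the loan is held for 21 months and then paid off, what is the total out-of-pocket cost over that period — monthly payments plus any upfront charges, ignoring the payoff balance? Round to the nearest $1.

$38,765

Monthly rate = 5.1%/12 = 0.0042500; payment = 80,000 × 0.0042500 / (1 − (1+0.0042500)^−48) = $1,845.97.
Total outlay = 21 × $1,845.97 = $38,765.37.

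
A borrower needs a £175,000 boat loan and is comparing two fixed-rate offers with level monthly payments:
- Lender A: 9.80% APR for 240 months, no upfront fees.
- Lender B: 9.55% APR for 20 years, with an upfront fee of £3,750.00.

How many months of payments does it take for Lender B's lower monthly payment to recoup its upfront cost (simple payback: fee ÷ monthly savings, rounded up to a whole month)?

Lender A: at 9.80% the monthly rate is 0.0081667, so the payment is 175,000 × 0.0081667 / (1 − 1.0081667^−240) = £1,665.66.
Lender B: monthly rate = 9.55%/12 = 0.0079583; payment = 175,000 × 0.0079583 / (1 − (1+0.0079583)^−240) = £1,636.95.
Monthly savings = £1,665.66 − £1,636.95 = £28.71.
Break-even = £3,750.00 / £28.71 = 130.62 → 131 months.

131 months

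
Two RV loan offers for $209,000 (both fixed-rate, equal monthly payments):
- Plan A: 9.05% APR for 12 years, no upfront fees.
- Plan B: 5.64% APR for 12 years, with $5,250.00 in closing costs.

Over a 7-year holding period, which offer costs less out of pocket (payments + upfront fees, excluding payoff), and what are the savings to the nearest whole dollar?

Plan B by $26,970

Plan A: monthly rate = 9.05%/12 = 0.0075417; payment = 209,000 × 0.0075417 / (1 − (1+0.0075417)^−144) = $2,384.37.
Plan B: monthly rate = 5.64%/12 = 0.0047000; payment = 209,000 × 0.0047000 / (1 − (1+0.0047000)^−144) = $2,000.80.
Over 84 months: Plan A costs 84 × $2,384.37 = $200,287.08; Plan B costs 84 × $2,000.80 + $5,250.00 = $173,317.20.
Plan B is cheaper by $200,287.08 − $173,317.20 = $26,969.88.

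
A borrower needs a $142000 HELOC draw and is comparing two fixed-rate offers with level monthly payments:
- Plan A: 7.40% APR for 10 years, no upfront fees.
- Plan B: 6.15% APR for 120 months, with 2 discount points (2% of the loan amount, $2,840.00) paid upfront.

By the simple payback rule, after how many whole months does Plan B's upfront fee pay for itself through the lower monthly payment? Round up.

Plan A: monthly rate = 7.4%/12 = 0.0061667; payment = 142,000 × 0.0061667 / (1 − (1+0.0061667)^−120) = $1,678.16.
Plan B: at 6.15% the monthly rate is 0.0051250, so the payment is 142,000 × 0.0051250 / (1 − 1.0051250^−120) = $1,587.21.
Monthly savings = $1,678.16 − $1,587.21 = $90.95.
Break-even = $2,840.00 / $90.95 = 31.23 → 32 months.

32 months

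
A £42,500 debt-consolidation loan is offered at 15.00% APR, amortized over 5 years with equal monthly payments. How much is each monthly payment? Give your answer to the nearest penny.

Monthly rate = 15%/12 = 0.0125000; payment = 42,500 × 0.0125000 / (1 − (1+0.0125000)^−60) = £1,011.07.

£1,011.07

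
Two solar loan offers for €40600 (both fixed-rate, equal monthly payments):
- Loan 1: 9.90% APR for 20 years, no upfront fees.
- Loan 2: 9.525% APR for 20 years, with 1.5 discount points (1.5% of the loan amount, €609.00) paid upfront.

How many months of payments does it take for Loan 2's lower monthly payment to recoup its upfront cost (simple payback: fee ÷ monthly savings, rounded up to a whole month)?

61 months

Loan 1: monthly rate = 9.9%/12 = 0.0082500; payment = 40,600 × 0.0082500 / (1 − (1+0.0082500)^−240) = €389.11.
Loan 2: at 9.525% the monthly rate is 0.0079375, so the payment is 40,600 × 0.0079375 / (1 − 1.0079375^−240) = €379.11.
Monthly savings = €389.11 − €379.11 = €10.00.
Break-even = €609.00 / €10.00 = 60.90 → 61 months.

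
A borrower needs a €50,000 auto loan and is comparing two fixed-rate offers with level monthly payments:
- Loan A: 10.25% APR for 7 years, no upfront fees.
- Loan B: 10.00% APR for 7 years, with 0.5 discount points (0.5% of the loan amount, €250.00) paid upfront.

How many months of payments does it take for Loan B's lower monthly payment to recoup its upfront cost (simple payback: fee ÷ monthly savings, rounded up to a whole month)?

39 months

Loan A: at 10.25% the monthly rate is 0.0085417, so the payment is 50,000 × 0.0085417 / (1 − 1.0085417^−84) = €836.53.
Loan B: monthly rate = 10%/12 = 0.0083333; payment = 50,000 × 0.0083333 / (1 − (1+0.0083333)^−84) = €830.06.
Monthly savings = €836.53 − €830.06 = €6.47.
Break-even = €250.00 / €6.47 = 38.64 → 39 months.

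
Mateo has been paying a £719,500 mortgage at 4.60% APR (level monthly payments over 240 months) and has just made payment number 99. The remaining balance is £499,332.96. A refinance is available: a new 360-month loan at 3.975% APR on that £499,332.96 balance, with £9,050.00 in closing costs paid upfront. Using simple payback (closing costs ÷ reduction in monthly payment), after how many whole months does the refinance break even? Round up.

Current payment = 719,500 × 4.6%/12 / (1 − (1+0.0038333)^−240) = £4,590.84.
Refinanced payment = 499,332.96 × 0.0033125 / (1 − (1+0.0033125)^−360) = £2,376.70.
Monthly savings = £4,590.84 − £2,376.70 = £2,214.14.
Break-even = £9,050.00 / £2,214.14 = 4.09 → 5 months.

5 months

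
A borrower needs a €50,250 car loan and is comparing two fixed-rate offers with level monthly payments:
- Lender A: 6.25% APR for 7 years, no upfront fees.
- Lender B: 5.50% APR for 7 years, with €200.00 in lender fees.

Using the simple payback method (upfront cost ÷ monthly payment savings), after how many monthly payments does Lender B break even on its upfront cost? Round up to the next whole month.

12 months

Lender A: at 6.25% the monthly rate is 0.0052083, so the payment is 50,250 × 0.0052083 / (1 − 1.0052083^−84) = €740.12.
Lender B: at 5.50% the monthly rate is 0.0045833, so the payment is 50,250 × 0.0045833 / (1 − 1.0045833^−84) = €722.09.
Monthly savings = €740.12 − €722.09 = €18.03.
Break-even = €200.00 / €18.03 = 11.09 → 12 months.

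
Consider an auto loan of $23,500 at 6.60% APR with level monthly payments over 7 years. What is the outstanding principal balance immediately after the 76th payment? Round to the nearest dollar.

With monthly rate i = 6.6%/12 = 0.0055000, the balance after k of n payments is P · [(1+i)^n − (1+i)^k] / [(1+i)^n − 1].
(1+0.0055000)^84 = 1.58523734 and (1+0.0055000)^76 = 1.51718205, so the balance is 23,500 × (1.58523734 − 1.51718205) / (1.58523734 − 1) = $2,732.74.

$2,733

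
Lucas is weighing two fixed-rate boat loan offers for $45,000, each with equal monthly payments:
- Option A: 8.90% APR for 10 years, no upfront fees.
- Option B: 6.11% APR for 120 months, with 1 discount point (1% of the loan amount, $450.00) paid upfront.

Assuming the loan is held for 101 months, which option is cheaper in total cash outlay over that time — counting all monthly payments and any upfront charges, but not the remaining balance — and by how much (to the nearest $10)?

Option A: at 8.90% the monthly rate is 0.0074167, so the payment is 45,000 × 0.0074167 / (1 − 1.0074167^−120) = $567.61.
Option B: monthly rate = 6.11%/12 = 0.0050917; payment = 45,000 × 0.0050917 / (1 − (1+0.0050917)^−120) = $502.08.
Over 101 months: Option A costs 101 × $567.61 = $57,328.61; Option B costs 101 × $502.08 + $450.00 = $51,160.08.
Option B is cheaper by $57,328.61 − $51,160.08 = $6,168.53.

Option B by $6,170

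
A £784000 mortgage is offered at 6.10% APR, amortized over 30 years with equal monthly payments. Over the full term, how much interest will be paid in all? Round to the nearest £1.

At 6.10% the monthly rate is 0.0050833, so the payment is 784,000 × 0.0050833 / (1 − 1.0050833^−360) = £4,751.00.
Total paid = 360 × £4,751.00 = £1,710,360.00; interest = £1,710,360.00 − £784,000 = £926,360.00.

£926,360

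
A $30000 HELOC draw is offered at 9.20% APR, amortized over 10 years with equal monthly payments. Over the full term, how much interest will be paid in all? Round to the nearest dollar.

$15,994

At 9.20% the monthly rate is 0.0076667, so the payment is 30,000 × 0.0076667 / (1 − 1.0076667^−120) = $383.28.
Total paid = 120 × $383.28 = $45,993.60; interest = $45,993.60 − $30,000 = $15,993.60.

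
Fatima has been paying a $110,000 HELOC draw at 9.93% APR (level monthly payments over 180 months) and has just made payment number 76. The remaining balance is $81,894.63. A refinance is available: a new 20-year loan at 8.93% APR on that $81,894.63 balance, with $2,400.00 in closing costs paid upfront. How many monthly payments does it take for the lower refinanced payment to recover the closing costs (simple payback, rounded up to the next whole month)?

Current payment = 110,000 × 9.93%/12 / (1 − (1+0.0082750)^−180) = $1,177.36.
Refinanced payment = 81,894.63 × 0.0074417 / (1 − (1+0.0074417)^−240) = $733.14.
Monthly savings = $1,177.36 − $733.14 = $444.22.
Break-even = $2,400.00 / $444.22 = 5.40 → 6 months.

6 months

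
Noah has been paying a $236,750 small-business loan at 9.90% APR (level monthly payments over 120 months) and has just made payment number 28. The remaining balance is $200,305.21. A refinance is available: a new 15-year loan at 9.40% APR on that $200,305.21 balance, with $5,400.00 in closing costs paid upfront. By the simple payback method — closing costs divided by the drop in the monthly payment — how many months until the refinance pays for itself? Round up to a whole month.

Current payment = 236,750 × 9.9%/12 / (1 − (1+0.0082500)^−120) = $3,115.57.
Refinanced payment = 200,305.21 × 0.0078333 / (1 − (1+0.0078333)^−180) = $2,079.57.
Monthly savings = $3,115.57 − $2,079.57 = $1,036.00.
Break-even = $5,400.00 / $1,036.00 = 5.21 → 6 months.

6 months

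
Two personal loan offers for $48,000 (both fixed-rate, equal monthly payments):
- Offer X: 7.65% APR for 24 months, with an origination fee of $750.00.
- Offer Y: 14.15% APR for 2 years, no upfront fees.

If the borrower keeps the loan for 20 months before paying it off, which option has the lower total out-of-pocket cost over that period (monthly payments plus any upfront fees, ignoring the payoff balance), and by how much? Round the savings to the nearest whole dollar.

Offer X: monthly rate = 7.65%/12 = 0.0063750; payment = 48,000 × 0.0063750 / (1 − (1+0.0063750)^−24) = $2,163.26.
Offer Y: monthly rate = 14.15%/12 = 0.0117917; payment = 48,000 × 0.0117917 / (1 − (1+0.0117917)^−24) = $2,308.02.
Over 20 months: Offer X costs 20 × $2,163.26 + $750.00 = $44,015.20; Offer Y costs 20 × $2,308.02 = $46,160.40.
Offer X is cheaper by $46,160.40 − $44,015.20 = $2,145.20.

Offer X by $2,145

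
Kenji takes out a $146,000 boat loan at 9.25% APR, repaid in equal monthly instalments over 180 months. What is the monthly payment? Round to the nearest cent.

$1,502.62

Monthly rate = 9.25%/12 = 0.0077083; payment = 146,000 × 0.0077083 / (1 − (1+0.0077083)^−180) = $1,502.62.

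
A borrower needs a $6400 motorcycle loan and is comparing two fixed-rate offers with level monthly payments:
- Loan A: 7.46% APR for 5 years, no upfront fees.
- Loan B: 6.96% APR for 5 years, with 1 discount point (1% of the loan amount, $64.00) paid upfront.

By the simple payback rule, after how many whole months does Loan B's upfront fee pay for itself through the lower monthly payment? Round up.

43 months

Loan A: monthly rate = 7.46%/12 = 0.0062167; payment = 6,400 × 0.0062167 / (1 − (1+0.0062167)^−60) = $128.12.
Loan B: monthly rate = 6.96%/12 = 0.0058000; payment = 6,400 × 0.0058000 / (1 − (1+0.0058000)^−60) = $126.61.
Monthly savings = $128.12 − $126.61 = $1.51.
Break-even = $64.00 / $1.51 = 42.38 → 43 months.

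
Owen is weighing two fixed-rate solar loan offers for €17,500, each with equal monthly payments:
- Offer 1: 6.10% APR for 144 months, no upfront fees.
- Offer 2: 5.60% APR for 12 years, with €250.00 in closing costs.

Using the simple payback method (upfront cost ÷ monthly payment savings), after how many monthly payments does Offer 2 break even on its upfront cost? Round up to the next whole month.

Offer 1: at 6.10% the monthly rate is 0.0050833, so the payment is 17,500 × 0.0050833 / (1 − 1.0050833^−144) = €171.68.
Offer 2: at 5.60% the monthly rate is 0.0046667, so the payment is 17,500 × 0.0046667 / (1 − 1.0046667^−144) = €167.17.
Monthly savings = €171.68 − €167.17 = €4.51.
Break-even = €250.00 / €4.51 = 55.43 → 56 months.

56 months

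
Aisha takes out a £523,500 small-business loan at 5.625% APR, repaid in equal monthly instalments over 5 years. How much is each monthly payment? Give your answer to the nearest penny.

£10,029.69

Monthly rate = 5.625%/12 = 0.0046875; payment = 523,500 × 0.0046875 / (1 − (1+0.0046875)^−60) = £10,029.69.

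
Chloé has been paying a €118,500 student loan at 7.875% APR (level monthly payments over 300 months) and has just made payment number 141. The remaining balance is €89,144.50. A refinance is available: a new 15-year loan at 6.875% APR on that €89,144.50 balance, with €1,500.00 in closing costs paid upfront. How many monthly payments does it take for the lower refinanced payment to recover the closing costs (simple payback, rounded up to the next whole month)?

Current payment = 118,500 × 7.875%/12 / (1 − (1+0.0065625)^−300) = €904.81.
Refinanced payment = 89,144.50 × 0.0057292 / (1 − (1+0.0057292)^−180) = €795.04.
Monthly savings = €904.81 − €795.04 = €109.77.
Break-even = €1,500.00 / €109.77 = 13.66 → 14 months.

14 months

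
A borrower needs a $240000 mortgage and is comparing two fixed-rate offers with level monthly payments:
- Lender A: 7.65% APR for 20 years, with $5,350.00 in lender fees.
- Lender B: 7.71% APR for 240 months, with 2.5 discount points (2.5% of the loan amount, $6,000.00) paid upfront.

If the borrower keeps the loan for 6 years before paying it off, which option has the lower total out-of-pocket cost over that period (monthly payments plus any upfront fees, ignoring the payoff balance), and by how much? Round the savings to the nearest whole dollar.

Lender A by $1,288

Lender A: monthly rate = 7.65%/12 = 0.0063750; payment = 240,000 × 0.0063750 / (1 − (1+0.0063750)^−240) = $1,955.50.
Lender B: monthly rate = 7.71%/12 = 0.0064250; payment = 240,000 × 0.0064250 / (1 − (1+0.0064250)^−240) = $1,964.36.
Over 72 months: Lender A costs 72 × $1,955.50 + $5,350.00 = $146,146.00; Lender B costs 72 × $1,964.36 + $6,000.00 = $147,433.92.
Lender A is cheaper by $147,433.92 − $146,146.00 = $1,287.92.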